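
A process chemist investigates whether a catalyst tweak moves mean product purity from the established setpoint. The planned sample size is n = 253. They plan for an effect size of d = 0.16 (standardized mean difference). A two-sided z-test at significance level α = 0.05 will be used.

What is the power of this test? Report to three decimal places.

Noncentrality parameter: δ = d·√n = 0.16 × √253 = 2.5450
Critical value for a two-sided test at α = 0.05: z_{α/2} = 1.960.
Power = Φ(δ − 1.960) + Φ(−δ − 1.960) = Φ(0.585) + Φ(-4.505) = 0.7207 + 0.0000 = 0.7207.

Power ≈ 0.721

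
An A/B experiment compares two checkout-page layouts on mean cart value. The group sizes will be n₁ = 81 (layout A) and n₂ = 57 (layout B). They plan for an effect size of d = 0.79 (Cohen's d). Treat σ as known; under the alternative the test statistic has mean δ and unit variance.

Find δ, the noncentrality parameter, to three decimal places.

δ ≈ 4.569

The noncentrality parameter scales effect size by the design's sample-size factor: δ = d / √(1/n₁ + 1/n₂) = 0.79 / √(1/81 + 1/57) = 4.5695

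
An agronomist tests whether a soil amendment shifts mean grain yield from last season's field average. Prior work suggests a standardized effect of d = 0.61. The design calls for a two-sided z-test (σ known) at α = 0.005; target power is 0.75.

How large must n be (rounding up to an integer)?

n = 33

Set Φ(δ − 2.807) = 0.75; then δ − 2.807 = Φ⁻¹(0.75) = 0.674, giving δ = 3.482.
(Ignoring the negligible lower-tail rejection probability gives the usual closed-form inversion.)
δ = d·√n ⇒ n = (δ/d)² = (3.482 / 0.61)² = 32.57.
Round up to the next whole unit.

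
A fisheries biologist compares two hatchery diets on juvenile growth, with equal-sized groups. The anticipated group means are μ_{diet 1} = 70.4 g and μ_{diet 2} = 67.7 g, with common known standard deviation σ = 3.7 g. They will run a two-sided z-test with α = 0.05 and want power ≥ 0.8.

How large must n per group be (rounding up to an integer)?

Standardized effect: d = |μ_{diet 1} − μ_{diet 2}| / σ = |70.4 − 67.7| / 3.7 = 0.7297
For power 0.8 need Φ(δ − z_{0.025}) = 0.8, so δ = z_{0.025} + z_{0.20} = 1.960 + 0.842 = 2.802.
(Ignoring the negligible lower-tail rejection probability gives the usual closed-form inversion.)
δ = d·√(n/2) ⇒ n = 2(δ/d)² = 2 × (2.802 / 0.7297)² = 29.48.
Round up to the next whole unit.

n = 30 per group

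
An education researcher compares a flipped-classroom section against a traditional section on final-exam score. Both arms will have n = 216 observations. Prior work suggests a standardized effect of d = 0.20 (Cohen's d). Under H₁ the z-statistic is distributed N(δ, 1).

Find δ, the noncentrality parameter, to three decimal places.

δ ≈ 2.078

The noncentrality parameter scales effect size by the design's sample-size factor: δ = d·√(n/2) = 0.20 × √(216/2) = 2.0785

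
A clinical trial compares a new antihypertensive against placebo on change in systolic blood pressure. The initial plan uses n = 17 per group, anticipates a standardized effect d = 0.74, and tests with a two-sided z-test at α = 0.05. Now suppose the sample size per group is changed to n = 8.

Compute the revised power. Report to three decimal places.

Power ≈ 0.316

With n = 8 per group: δ = d·√(n/2) = 0.74 × √(8/2) = 1.4800. Critical value z_{0.025} = 1.960.
Revised power = Φ(δ − 1.960) + Φ(−δ − 1.960) = Φ(-0.480) + Φ(-3.440) = 0.3156 + 0.0003 = 0.3159.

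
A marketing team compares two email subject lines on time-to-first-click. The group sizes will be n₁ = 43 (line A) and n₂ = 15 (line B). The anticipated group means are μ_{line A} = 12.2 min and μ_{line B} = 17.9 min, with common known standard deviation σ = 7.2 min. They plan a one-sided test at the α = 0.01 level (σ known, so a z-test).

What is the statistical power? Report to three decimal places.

Power ≈ 0.623

Standardized effect: d = |μ_{line A} − μ_{line B}| / σ = |12.2 − 17.9| / 7.2 = 0.7917
Noncentrality parameter: δ = d / √(1/n₁ + 1/n₂) = 0.7917 / √(1/43 + 1/15) = 2.6400
Critical value for a one-sided test at α = 0.01: z_α = 2.326.
Power = Φ(δ − 2.326) = Φ(0.314) = 0.6231.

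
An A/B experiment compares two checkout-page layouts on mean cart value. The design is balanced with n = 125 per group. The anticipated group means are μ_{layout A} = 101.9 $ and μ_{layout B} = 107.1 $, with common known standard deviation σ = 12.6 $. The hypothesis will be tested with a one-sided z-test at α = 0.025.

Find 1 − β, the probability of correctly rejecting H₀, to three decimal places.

Standardized effect: d = |μ_{layout A} − μ_{layout B}| / σ = |101.9 − 107.1| / 12.6 = 0.4127
Noncentrality parameter: λ = d·√(n/2) = 0.4127 × √(125/2) = 3.2627
Critical value for a one-sided test at α = 0.025: z_α = 1.960.
Power = P(Z > 1.960 − λ) = Φ(1.303) = 0.9037.

Power ≈ 0.904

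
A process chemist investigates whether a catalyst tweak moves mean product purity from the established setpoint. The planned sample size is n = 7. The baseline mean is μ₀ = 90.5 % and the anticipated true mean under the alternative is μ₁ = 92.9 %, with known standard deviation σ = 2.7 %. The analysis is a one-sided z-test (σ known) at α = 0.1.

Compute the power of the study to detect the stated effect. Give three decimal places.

Standardized effect: d = |μ₁ − μ₀| / σ = |92.9 − 90.5| / 2.7 = 0.8889
Noncentrality parameter: δ = d·√n = 0.8889 × √7 = 2.3518
One-sided α = 0.1 → critical value z_{0.1} = 1.282.
Power = Φ(δ − 1.282) = Φ(1.070) = 0.8577.

Power ≈ 0.858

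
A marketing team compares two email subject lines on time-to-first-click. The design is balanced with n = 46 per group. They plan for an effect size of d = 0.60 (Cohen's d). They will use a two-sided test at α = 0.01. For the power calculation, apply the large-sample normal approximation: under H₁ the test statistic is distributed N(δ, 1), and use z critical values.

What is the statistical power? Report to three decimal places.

Power ≈ 0.619

Noncentrality parameter: δ = d·√(n/2) = 0.60 × √(46/2) = 2.8775
Critical value for a two-sided test at α = 0.01: z_{α/2} = 2.576.
Power = Φ(δ − 2.576) + Φ(−δ − 2.576) = Φ(0.302) + Φ(-5.453) = 0.6185 + 0.0000 = 0.6185.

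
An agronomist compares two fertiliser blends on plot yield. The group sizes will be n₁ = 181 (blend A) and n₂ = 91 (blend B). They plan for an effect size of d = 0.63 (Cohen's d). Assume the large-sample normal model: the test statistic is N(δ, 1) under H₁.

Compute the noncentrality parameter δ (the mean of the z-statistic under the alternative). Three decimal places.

The noncentrality parameter scales effect size by the design's sample-size factor: δ = d / √(1/n₁ + 1/n₂) = 0.63 / √(1/181 + 1/91) = 4.9025

δ ≈ 4.902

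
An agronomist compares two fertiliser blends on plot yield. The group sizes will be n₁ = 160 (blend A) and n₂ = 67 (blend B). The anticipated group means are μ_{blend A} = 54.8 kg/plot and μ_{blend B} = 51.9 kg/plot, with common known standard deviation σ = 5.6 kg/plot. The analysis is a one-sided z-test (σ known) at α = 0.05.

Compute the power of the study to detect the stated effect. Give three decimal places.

Power ≈ 0.972

Standardized effect: d = |μ_{blend A} − μ_{blend B}| / σ = |54.8 − 51.9| / 5.6 = 0.5179
Noncentrality parameter: δ = d / √(1/n₁ + 1/n₂) = 0.5179 / √(1/160 + 1/67) = 3.5587
One-sided α = 0.05 → critical value z_{0.05} = 1.645.
Power = Φ(δ − 1.645) = Φ(1.914) = 0.9722.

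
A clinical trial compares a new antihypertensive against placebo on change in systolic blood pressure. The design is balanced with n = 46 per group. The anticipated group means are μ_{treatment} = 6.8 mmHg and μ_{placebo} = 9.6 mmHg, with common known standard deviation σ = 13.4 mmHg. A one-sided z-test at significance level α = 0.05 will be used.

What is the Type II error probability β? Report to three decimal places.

Standardized effect: d = |μ_{treatment} − μ_{placebo}| / σ = |6.8 − 9.6| / 13.4 = 0.2090
Noncentrality parameter: δ = d·√(n/2) = 0.2090 × √(46/2) = 1.0021
Critical value for a one-sided test at α = 0.05: z_α = 1.645.
Power = P(Z > 1.645 − δ) = Φ(-0.643) = 0.2602.
Type II error: β = 1 − power = 1 − 0.2602 = 0.7398.

β ≈ 0.740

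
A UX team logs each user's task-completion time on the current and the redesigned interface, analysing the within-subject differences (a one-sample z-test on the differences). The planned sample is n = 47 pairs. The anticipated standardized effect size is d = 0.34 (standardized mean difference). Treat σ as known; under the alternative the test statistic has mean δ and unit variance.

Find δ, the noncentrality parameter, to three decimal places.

δ ≈ 2.331

The noncentrality parameter scales effect size by the design's sample-size factor: δ = d·√n = 0.34 × √47 = 2.3309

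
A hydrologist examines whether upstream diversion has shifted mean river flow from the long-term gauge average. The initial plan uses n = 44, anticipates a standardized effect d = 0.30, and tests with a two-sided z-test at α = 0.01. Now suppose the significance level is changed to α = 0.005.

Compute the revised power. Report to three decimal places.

δ = d·√n = 0.30 × √44 = 1.9900 (unchanged). New critical value: z_{0.0025} = 2.807.
Revised power = Φ(δ − 2.807) + Φ(−δ − 2.807) = Φ(-0.817) + Φ(-4.797) = 0.2069 + 0.0000 = 0.2069.

Power ≈ 0.207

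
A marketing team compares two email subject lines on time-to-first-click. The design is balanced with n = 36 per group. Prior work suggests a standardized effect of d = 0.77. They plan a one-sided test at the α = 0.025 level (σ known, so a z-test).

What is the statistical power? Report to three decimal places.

Power ≈ 0.904

Noncentrality parameter: δ = d·√(n/2) = 0.77 × √(36/2) = 3.2668
Critical value for a one-sided test at α = 0.025: z_α = 1.960.
Power = Φ(δ − 1.960) = Φ(1.307) = 0.9044.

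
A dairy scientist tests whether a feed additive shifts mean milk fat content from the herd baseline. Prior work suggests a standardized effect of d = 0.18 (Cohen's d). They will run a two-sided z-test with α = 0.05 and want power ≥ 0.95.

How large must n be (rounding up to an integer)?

For power 0.95 need Φ(δ − z_{0.025}) = 0.95, so δ = z_{0.025} + z_{0.05} = 1.960 + 1.645 = 3.605.
(Ignoring the negligible lower-tail rejection probability gives the usual closed-form inversion.)
δ = d·√n ⇒ n = (δ/d)² = (3.605 / 0.18)² = 401.07.
Round up to the next whole unit.

n = 402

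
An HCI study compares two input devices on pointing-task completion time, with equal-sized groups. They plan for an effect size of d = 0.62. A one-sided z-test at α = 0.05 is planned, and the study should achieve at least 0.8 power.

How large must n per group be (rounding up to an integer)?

n = 33 per group

Set Φ(δ − 1.645) = 0.8; then δ − 1.645 = Φ⁻¹(0.8) = 0.842, giving δ = 2.486.
δ = d·√(n/2) ⇒ n = 2(δ/d)² = 2 × (2.486 / 0.62)² = 32.17.
Round up to the next whole unit.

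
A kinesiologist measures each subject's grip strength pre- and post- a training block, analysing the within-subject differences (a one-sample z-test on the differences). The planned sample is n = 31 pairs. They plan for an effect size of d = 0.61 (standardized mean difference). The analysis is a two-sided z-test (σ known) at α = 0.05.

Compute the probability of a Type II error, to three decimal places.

Noncentrality parameter: δ = d·√n = 0.61 × √31 = 3.3963
Critical value for a two-sided test at α = 0.05: z_{α/2} = 1.960.
Power = Φ(δ − 1.960) + Φ(−δ − 1.960) = Φ(1.436) + Φ(-5.356) = 0.9246 + 0.0000 = 0.9246.
Type II error: β = 1 − power = 1 − 0.9246 = 0.0754.

β ≈ 0.075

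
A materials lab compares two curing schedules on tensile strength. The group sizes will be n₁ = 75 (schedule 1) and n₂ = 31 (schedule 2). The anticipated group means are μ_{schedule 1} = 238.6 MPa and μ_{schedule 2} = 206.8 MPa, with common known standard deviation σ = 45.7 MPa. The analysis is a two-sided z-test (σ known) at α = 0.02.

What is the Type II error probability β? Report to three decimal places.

β ≈ 0.176

Standardized effect: d = |μ_{schedule 1} − μ_{schedule 2}| / σ = |238.6 − 206.8| / 45.7 = 0.6958
Noncentrality parameter: δ = d / √(1/n₁ + 1/n₂) = 0.6958 / √(1/75 + 1/31) = 3.2589
Two-sided α = 0.02 → critical value z_{0.01} = 2.326.
Power = Φ(δ − 2.326) + Φ(−δ − 2.326) = Φ(0.933) + Φ(-5.585) = 0.8245 + 0.0000 = 0.8245.
Type II error: β = 1 − power = 1 − 0.8245 = 0.1755.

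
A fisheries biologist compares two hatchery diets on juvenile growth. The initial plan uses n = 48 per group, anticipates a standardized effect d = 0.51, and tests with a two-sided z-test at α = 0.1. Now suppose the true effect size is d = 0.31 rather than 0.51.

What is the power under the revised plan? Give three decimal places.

With d = 0.31: δ = d·√(n/2) = 0.31 × √(48/2) = 1.5187. Critical value z_{0.05} = 1.645.
Revised power = Φ(δ − 1.645) + Φ(−δ − 1.645) = Φ(-0.126) + Φ(-3.164) = 0.4498 + 0.0008 = 0.4506.

Power ≈ 0.451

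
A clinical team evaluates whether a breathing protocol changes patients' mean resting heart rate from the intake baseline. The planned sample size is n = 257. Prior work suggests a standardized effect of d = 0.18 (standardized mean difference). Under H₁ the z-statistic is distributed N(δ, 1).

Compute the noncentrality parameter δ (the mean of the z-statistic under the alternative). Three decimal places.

δ ≈ 2.886

The noncentrality parameter scales effect size by the design's sample-size factor: δ = d·√n = 0.18 × √257 = 2.8856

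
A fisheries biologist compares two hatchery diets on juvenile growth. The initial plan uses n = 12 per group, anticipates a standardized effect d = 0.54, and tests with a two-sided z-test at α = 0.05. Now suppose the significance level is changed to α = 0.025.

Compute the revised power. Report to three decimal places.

δ = d·√(n/2) = 0.54 × √(12/2) = 1.3227 (unchanged). New critical value: z_{0.0125} = 2.241.
Revised power = Φ(δ − 2.241) + Φ(−δ − 2.241) = Φ(-0.919) + Φ(-3.564) = 0.1791 + 0.0002 = 0.1793.

Power ≈ 0.179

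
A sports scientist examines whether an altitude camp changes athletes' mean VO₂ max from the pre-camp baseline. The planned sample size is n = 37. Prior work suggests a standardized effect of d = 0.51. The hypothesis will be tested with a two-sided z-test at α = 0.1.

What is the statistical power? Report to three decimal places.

Power ≈ 0.927

Noncentrality parameter: δ = d·√n = 0.51 × √37 = 3.1022
Critical value for a two-sided test at α = 0.1: z_{α/2} = 1.645.
Power = Φ(δ − 1.645) + Φ(−δ − 1.645) = Φ(1.457) + Φ(-4.747) = 0.9275 + 0.0000 = 0.9275.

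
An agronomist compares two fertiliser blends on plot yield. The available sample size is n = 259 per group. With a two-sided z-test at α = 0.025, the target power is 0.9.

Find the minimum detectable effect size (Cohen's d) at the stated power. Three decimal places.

d ≈ 0.310

Need Φ(δ − 2.241) = 0.9, so δ = 2.241 + 1.282 = 3.523.
(Lower-tail contribution to power is negligible for δ > 0.)
δ = d·√(n/2) ⇒ d = δ/√(n/2) = 3.523/√(259/2) = 0.3096.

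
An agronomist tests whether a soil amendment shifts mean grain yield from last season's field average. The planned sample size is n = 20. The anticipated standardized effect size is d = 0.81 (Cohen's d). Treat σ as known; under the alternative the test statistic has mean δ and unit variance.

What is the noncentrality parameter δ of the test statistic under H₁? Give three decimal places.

δ ≈ 3.622

δ = d·√n = 0.81 × √20 = 3.6224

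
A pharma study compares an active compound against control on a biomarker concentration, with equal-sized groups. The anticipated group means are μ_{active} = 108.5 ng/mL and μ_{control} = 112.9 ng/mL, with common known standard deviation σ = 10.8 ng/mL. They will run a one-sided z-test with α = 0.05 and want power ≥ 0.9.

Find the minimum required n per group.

Standardized effect: d = |μ_{active} − μ_{control}| / σ = |108.5 − 112.9| / 10.8 = 0.4074
For power 0.9 need Φ(δ − z_{0.05}) = 0.9, so δ = z_{0.05} + z_{0.10} = 1.645 + 1.282 = 2.926.
δ = d·√(n/2) ⇒ n = 2(δ/d)² = 2 × (2.926 / 0.4074)² = 103.19.
Round up to the next whole unit.

n = 104 per group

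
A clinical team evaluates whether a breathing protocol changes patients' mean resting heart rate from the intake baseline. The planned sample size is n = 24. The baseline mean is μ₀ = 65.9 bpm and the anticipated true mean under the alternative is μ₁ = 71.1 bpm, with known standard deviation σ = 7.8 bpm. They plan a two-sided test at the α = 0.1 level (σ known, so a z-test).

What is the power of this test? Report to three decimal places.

Standardized effect: d = |μ₁ − μ₀| / σ = |71.1 − 65.9| / 7.8 = 0.6667
Noncentrality parameter: δ = d·√n = 0.6667 × √24 = 3.2660
Critical value for a two-sided test at α = 0.1: z_{α/2} = 1.645.
Power = Φ(δ − 1.645) + Φ(−δ − 1.645) = Φ(1.621) + Φ(-4.911) = 0.9475 + 0.0000 = 0.9475.

Power ≈ 0.948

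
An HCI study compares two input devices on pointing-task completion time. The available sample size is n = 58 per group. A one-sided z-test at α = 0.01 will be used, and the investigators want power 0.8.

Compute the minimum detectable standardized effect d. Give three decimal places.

d ≈ 0.588

Need Φ(δ − 2.326) = 0.8, so δ = 2.326 + 0.842 = 3.168.
δ = d·√(n/2) ⇒ d = δ/√(n/2) = 3.168/√(58/2) = 0.5883.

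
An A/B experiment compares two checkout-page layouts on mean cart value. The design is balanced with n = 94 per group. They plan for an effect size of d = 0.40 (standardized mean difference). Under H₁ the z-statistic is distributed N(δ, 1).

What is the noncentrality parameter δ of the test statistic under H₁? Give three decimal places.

δ = d·√(n/2) = 0.40 × √(94/2) = 2.7423

δ ≈ 2.742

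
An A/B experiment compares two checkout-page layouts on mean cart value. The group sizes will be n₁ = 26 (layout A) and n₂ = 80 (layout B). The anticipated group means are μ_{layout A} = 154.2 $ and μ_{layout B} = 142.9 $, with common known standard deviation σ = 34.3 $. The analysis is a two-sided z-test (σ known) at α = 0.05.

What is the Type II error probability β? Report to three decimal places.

β ≈ 0.691

Standardized effect: d = |μ_{layout A} − μ_{layout B}| / σ = |154.2 − 142.9| / 34.3 = 0.3294
Noncentrality parameter: δ = d / √(1/n₁ + 1/n₂) = 0.3294 / √(1/26 + 1/80) = 1.4594
Two-sided α = 0.05 → critical value z_{0.025} = 1.960.
Power = Φ(δ − 1.960) + Φ(−δ − 1.960) = Φ(-0.501) + Φ(-3.419) = 0.3083 + 0.0003 = 0.3086.
Type II error: β = 1 − power = 1 − 0.3086 = 0.6914.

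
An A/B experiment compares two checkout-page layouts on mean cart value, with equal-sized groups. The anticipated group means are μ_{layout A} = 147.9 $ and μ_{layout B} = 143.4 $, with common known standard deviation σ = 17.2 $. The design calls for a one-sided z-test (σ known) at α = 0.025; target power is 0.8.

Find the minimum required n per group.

Standardized effect: d = |μ_{layout A} − μ_{layout B}| / σ = |147.9 − 143.4| / 17.2 = 0.2616
Set Φ(δ − 1.960) = 0.8; then δ − 1.960 = Φ⁻¹(0.8) = 0.842, giving δ = 2.802.
δ = d·√(n/2) ⇒ n = 2(δ/d)² = 2 × (2.802 / 0.2616)² = 229.33.
Round up to the next whole unit.

n = 230 per group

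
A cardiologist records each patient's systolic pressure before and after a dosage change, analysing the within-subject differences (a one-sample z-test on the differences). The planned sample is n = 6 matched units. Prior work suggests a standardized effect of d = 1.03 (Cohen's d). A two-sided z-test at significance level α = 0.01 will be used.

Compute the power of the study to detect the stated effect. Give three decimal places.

Power ≈ 0.479

Noncentrality parameter: δ = d·√n = 1.03 × √6 = 2.5230
Critical value for a two-sided test at α = 0.01: z_{α/2} = 2.576.
Power = Φ(δ − 2.576) + Φ(−δ − 2.576) = Φ(-0.053) + Φ(-5.099) = 0.4789 + 0.0000 = 0.4789.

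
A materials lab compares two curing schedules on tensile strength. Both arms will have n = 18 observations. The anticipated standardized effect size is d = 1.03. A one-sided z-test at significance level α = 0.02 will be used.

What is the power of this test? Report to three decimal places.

Noncentrality parameter: λ = d·√(n/2) = 1.03 × √(18/2) = 3.0900
Critical value for a one-sided test at α = 0.02: z_α = 2.054.
Power = Φ(λ − 2.054) = Φ(1.036) = 0.8500.

Power ≈ 0.850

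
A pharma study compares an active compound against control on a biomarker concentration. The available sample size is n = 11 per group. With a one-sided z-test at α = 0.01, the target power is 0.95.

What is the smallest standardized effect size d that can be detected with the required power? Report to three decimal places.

Need Φ(δ − 2.326) = 0.95, so δ = 2.326 + 1.645 = 3.971.
δ = d·√(n/2) ⇒ d = δ/√(n/2) = 3.971/√(11/2) = 1.6933.

d ≈ 1.693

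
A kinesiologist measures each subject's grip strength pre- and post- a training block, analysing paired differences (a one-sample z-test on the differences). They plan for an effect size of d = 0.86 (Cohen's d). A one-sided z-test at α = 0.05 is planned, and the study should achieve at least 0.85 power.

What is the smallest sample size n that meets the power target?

n = 10

For power 0.85 need Φ(δ − z_{0.05}) = 0.85, so δ = z_{0.05} + z_{0.15} = 1.645 + 1.036 = 2.681.
δ = d·√n ⇒ n = (δ/d)² = (2.681 / 0.86)² = 9.72.
Rounding up, n = 10.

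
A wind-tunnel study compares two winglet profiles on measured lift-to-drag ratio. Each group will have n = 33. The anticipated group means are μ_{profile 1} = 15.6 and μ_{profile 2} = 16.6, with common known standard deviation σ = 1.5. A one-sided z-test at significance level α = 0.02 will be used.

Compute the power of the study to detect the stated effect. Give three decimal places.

Standardized effect: d = |μ_{profile 1} − μ_{profile 2}| / σ = |15.6 − 16.6| / 1.5 = 0.6667
Noncentrality parameter: δ = d·√(n/2) = 0.6667 × √(33/2) = 2.7080
Critical value for a one-sided test at α = 0.02: z_α = 2.054.
Power = P(Z > 2.054 − δ) = Φ(0.654) = 0.7435.

Power ≈ 0.744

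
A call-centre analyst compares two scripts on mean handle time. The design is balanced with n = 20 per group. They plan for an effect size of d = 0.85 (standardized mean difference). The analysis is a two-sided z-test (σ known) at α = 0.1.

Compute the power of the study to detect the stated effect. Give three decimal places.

Power ≈ 0.852

Noncentrality parameter: δ = d·√(n/2) = 0.85 × √(20/2) = 2.6879
Critical value for a two-sided test at α = 0.1: z_{α/2} = 1.645.
Power = Φ(δ − 1.645) + Φ(−δ − 1.645) = Φ(1.043) + Φ(-4.333) = 0.8515 + 0.0000 = 0.8516.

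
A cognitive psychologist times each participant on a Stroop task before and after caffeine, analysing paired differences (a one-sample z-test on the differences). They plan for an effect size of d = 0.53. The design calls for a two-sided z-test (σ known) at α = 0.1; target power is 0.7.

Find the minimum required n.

Set Φ(δ − 1.645) = 0.7; then δ − 1.645 = Φ⁻¹(0.7) = 0.524, giving δ = 2.169.
(The Φ(−δ − z_{α/2}) term is vanishingly small for δ > 0 and is dropped in the standard sample-size formula.)
δ = d·√n ⇒ n = (δ/d)² = (2.169 / 0.53)² = 16.75.
Round up to the next whole unit.

n = 17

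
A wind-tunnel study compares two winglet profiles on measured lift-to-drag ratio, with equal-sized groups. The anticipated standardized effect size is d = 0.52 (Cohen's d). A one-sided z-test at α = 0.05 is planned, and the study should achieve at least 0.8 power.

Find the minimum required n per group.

Set Φ(δ − 1.645) = 0.8; then δ − 1.645 = Φ⁻¹(0.8) = 0.842, giving δ = 2.486.
δ = d·√(n/2) ⇒ n = 2(δ/d)² = 2 × (2.486 / 0.52)² = 45.73.
Round up to the next whole unit.

n = 46 per group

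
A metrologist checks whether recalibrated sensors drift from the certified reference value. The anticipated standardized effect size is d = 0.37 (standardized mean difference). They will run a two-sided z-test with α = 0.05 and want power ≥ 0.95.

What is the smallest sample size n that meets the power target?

For power 0.95 need Φ(δ − z_{0.025}) = 0.95, so δ = z_{0.025} + z_{0.05} = 1.960 + 1.645 = 3.605.
(The Φ(−δ − z_{α/2}) term is vanishingly small for δ > 0 and is dropped in the standard sample-size formula.)
δ = d·√n ⇒ n = (δ/d)² = (3.605 / 0.37)² = 94.92.
Round up to the next whole unit.

n = 95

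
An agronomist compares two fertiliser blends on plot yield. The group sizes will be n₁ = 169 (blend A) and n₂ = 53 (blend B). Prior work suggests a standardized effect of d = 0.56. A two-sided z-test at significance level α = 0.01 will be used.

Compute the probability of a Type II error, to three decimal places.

Noncentrality parameter: δ = d / √(1/n₁ + 1/n₂) = 0.56 / √(1/169 + 1/53) = 3.5571
Critical value for a two-sided test at α = 0.01: z_{α/2} = 2.576.
Power = Φ(δ − 2.576) + Φ(−δ − 2.576) = Φ(0.981) + Φ(-6.133) = 0.8368 + 0.0000 = 0.8368.
Type II error: β = 1 − power = 1 − 0.8368 = 0.1632.

β ≈ 0.163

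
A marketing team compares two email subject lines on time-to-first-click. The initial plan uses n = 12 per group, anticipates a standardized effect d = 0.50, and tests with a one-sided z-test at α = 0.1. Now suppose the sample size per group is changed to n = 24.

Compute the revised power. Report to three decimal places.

Power ≈ 0.674

With n = 24 per group: δ = d·√(n/2) = 0.50 × √(24/2) = 1.7321. Critical value z_{0.1} = 1.282.
Revised power = Φ(δ − 1.282) = Φ(0.450) = 0.6738.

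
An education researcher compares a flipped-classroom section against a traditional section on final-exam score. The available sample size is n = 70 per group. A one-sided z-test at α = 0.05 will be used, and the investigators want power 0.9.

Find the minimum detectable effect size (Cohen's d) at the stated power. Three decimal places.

d ≈ 0.495

Required noncentrality: δ = z_{0.05} + z_{0.10} = 1.645 + 1.282 = 2.926.
δ = d·√(n/2) ⇒ d = δ/√(n/2) = 2.926/√(70/2) = 0.4947.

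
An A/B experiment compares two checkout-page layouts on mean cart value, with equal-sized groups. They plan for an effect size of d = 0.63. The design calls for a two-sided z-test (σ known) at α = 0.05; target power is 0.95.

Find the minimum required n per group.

For power 0.95 need Φ(δ − z_{0.025}) = 0.95, so δ = z_{0.025} + z_{0.05} = 1.960 + 1.645 = 3.605.
(The Φ(−δ − z_{α/2}) term is vanishingly small for δ > 0 and is dropped in the standard sample-size formula.)
δ = d·√(n/2) ⇒ n = 2(δ/d)² = 2 × (3.605 / 0.63)² = 65.48.
Round up to the next whole unit.

n = 66 per group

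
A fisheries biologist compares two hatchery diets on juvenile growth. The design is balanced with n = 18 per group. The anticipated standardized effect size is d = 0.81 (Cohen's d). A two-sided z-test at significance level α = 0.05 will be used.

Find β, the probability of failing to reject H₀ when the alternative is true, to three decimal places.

β ≈ 0.319

Noncentrality parameter: δ = d·√(n/2) = 0.81 × √(18/2) = 2.4300
Two-sided α = 0.05 → critical value z_{0.025} = 1.960.
Power = Φ(δ − 1.960) + Φ(−δ − 1.960) = Φ(0.470) + Φ(-4.390) = 0.6808 + 0.0000 = 0.6808.
Type II error: β = 1 − power = 1 − 0.6808 = 0.3192.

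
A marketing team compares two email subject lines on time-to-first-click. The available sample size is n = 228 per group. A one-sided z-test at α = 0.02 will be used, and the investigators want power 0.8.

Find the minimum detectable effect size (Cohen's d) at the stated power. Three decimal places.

Required noncentrality: δ = z_{0.02} + z_{0.20} = 2.054 + 0.842 = 2.895.
δ = d·√(n/2) ⇒ d = δ/√(n/2) = 2.895/√(228/2) = 0.2712.

d ≈ 0.271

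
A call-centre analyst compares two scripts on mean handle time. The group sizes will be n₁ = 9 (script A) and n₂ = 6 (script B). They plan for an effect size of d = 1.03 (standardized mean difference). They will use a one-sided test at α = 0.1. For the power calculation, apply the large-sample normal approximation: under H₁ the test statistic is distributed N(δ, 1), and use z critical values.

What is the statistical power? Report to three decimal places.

Noncentrality parameter: δ = d / √(1/n₁ + 1/n₂) = 1.03 / √(1/9 + 1/6) = 1.9543
One-sided α = 0.1 → critical value z_{0.1} = 1.282.
Power = P(Z > 1.282 − δ) = Φ(0.673) = 0.7494.

Power ≈ 0.749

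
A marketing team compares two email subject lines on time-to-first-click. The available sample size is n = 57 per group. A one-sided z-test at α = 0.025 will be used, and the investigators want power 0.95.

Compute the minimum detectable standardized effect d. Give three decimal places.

Required noncentrality: δ = z_{0.025} + z_{0.05} = 1.960 + 1.645 = 3.605.
δ = d·√(n/2) ⇒ d = δ/√(n/2) = 3.605/√(57/2) = 0.6752.

d ≈ 0.675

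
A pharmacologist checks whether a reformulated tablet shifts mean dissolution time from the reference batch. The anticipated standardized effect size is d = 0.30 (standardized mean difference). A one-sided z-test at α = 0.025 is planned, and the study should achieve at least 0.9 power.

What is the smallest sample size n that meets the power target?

For power 0.9 need Φ(δ − z_{0.025}) = 0.9, so δ = z_{0.025} + z_{0.10} = 1.960 + 1.282 = 3.242.
δ = d·√n ⇒ n = (δ/d)² = (3.242 / 0.30)² = 116.75.
Round up to the next whole unit.

n = 117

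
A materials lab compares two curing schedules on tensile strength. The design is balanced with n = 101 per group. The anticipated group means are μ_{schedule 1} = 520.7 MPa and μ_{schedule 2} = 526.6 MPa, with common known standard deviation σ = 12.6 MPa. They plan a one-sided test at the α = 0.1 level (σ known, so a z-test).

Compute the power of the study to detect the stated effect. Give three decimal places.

Standardized effect: d = |μ_{schedule 1} − μ_{schedule 2}| / σ = |520.7 − 526.6| / 12.6 = 0.4683
Noncentrality parameter: λ = d·√(n/2) = 0.4683 × √(101/2) = 3.3276
One-sided α = 0.1 → critical value z_{0.1} = 1.282.
Power = Φ(λ − 1.282) = Φ(2.046) = 0.9796.

Power ≈ 0.980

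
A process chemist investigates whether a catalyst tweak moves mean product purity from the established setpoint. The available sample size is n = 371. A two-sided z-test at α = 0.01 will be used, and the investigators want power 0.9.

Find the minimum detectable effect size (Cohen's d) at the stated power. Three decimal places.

d ≈ 0.200

Required noncentrality: δ = z_{0.005} + z_{0.10} = 2.576 + 1.282 = 3.857.
(Lower-tail contribution to power is negligible for δ > 0.)
δ = d·√n ⇒ d = δ/√n = 3.857/√371 = 0.2003.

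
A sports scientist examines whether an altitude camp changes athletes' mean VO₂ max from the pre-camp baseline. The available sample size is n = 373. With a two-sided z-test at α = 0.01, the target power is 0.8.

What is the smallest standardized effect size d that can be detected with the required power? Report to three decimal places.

Need Φ(δ − 2.576) = 0.8, so δ = 2.576 + 0.842 = 3.417.
(The second rejection-region term Φ(−δ − z_{α/2}) is negligible and dropped.)
δ = d·√n ⇒ d = δ/√n = 3.417/√373 = 0.1769.

d ≈ 0.177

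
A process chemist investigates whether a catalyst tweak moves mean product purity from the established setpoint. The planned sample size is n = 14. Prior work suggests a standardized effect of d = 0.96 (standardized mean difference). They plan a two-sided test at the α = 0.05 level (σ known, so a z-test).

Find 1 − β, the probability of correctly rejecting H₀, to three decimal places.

Noncentrality parameter: δ = d·√n = 0.96 × √14 = 3.5920
Two-sided α = 0.05 → critical value z_{0.025} = 1.960.
Power = Φ(δ − 1.960) + Φ(−δ − 1.960) = Φ(1.632) + Φ(-5.552) = 0.9487 + 0.0000 = 0.9487.

Power ≈ 0.949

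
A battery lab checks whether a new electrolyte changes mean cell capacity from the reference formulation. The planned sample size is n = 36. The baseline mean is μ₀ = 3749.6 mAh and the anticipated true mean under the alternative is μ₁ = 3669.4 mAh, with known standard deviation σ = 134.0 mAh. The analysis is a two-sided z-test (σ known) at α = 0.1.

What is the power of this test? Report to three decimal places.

Standardized effect: d = |μ₁ − μ₀| / σ = |3669.4 − 3749.6| / 134.0 = 0.5985
Noncentrality parameter: δ = d·√n = 0.5985 × √36 = 3.5910
Critical value for a two-sided test at α = 0.1: z_{α/2} = 1.645.
Power = Φ(δ − 1.645) + Φ(−δ − 1.645) = Φ(1.946) + Φ(-5.236) = 0.9742 + 0.0000 = 0.9742.

Power ≈ 0.974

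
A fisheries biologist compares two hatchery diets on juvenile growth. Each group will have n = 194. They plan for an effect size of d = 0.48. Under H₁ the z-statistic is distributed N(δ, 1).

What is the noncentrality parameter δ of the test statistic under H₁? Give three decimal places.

δ = d·√(n/2) = 0.48 × √(194/2) = 4.7275

δ ≈ 4.727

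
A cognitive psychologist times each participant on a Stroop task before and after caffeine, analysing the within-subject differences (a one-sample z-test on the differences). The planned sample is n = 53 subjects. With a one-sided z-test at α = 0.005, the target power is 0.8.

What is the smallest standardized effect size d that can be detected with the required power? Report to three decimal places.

Need Φ(δ − 2.576) = 0.8, so δ = 2.576 + 0.842 = 3.417.
δ = d·√n ⇒ d = δ/√n = 3.417/√53 = 0.4694.

d ≈ 0.469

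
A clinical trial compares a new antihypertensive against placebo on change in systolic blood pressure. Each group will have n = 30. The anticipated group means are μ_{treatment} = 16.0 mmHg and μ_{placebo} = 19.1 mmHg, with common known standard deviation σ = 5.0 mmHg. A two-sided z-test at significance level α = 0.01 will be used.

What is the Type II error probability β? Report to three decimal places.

Standardized effect: d = |μ_{treatment} − μ_{placebo}| / σ = |16.0 − 19.1| / 5.0 = 0.6200
Noncentrality parameter: δ = d·√(n/2) = 0.6200 × √(30/2) = 2.4012
Two-sided α = 0.01 → critical value z_{0.005} = 2.576.
Power = Φ(δ − 2.576) + Φ(−δ − 2.576) = Φ(-0.175) + Φ(-4.977) = 0.4307 + 0.0000 = 0.4307.
Type II error: β = 1 − power = 1 − 0.4307 = 0.5693.

β ≈ 0.569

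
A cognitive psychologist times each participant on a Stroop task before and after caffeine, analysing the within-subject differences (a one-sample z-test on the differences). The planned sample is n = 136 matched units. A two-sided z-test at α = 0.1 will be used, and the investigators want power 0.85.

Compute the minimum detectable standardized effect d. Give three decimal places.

d ≈ 0.230

Need Φ(δ − 1.645) = 0.85, so δ = 1.645 + 1.036 = 2.681.
(Lower-tail contribution to power is negligible for δ > 0.)
δ = d·√n ⇒ d = δ/√n = 2.681/√136 = 0.2299.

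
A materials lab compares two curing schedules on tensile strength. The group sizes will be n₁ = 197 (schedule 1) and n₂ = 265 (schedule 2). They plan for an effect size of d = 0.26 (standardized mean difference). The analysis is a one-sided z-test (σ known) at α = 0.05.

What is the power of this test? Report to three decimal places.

Power ≈ 0.868

Noncentrality parameter: δ = d / √(1/n₁ + 1/n₂) = 0.26 / √(1/197 + 1/265) = 2.7638
Critical value for a one-sided test at α = 0.05: z_α = 1.645.
Power = Φ(δ − 1.645) = Φ(1.119) = 0.8684.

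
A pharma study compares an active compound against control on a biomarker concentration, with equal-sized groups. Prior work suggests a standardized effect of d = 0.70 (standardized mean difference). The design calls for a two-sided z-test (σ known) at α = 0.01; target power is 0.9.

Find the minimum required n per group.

n = 61 per group

For power 0.9 need Φ(δ − z_{0.005}) = 0.9, so δ = z_{0.005} + z_{0.10} = 2.576 + 1.282 = 3.857.
(For δ > 0 the lower-tail rejection region contributes negligibly to power, so the one-term inversion is standard.)
δ = d·√(n/2) ⇒ n = 2(δ/d)² = 2 × (3.857 / 0.70)² = 60.73.
Round up to the next whole unit.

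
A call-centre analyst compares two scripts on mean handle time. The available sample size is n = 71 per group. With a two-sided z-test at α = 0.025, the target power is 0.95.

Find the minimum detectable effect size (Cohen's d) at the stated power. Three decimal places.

d ≈ 0.652

Need Φ(δ − 2.241) = 0.95, so δ = 2.241 + 1.645 = 3.886.
(Lower-tail contribution to power is negligible for δ > 0.)
δ = d·√(n/2) ⇒ d = δ/√(n/2) = 3.886/√(71/2) = 0.6523.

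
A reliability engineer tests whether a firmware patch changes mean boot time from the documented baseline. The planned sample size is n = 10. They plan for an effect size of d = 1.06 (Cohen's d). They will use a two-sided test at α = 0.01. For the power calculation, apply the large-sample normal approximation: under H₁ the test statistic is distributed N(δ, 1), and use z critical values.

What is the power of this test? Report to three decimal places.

Noncentrality parameter: δ = d·√n = 1.06 × √10 = 3.3520
Critical value for a two-sided test at α = 0.01: z_{α/2} = 2.576.
Power = Φ(δ − 2.576) + Φ(−δ − 2.576) = Φ(0.776) + Φ(-5.928) = 0.7812 + 0.0000 = 0.7812.

Power ≈ 0.781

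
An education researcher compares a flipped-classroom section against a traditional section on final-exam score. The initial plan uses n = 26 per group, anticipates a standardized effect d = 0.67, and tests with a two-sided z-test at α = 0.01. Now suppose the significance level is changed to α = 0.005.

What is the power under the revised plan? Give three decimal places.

Power ≈ 0.348

δ = d·√(n/2) = 0.67 × √(26/2) = 2.4157 (unchanged). New critical value: z_{0.0025} = 2.807.
Revised power = Φ(δ − 2.807) + Φ(−δ − 2.807) = Φ(-0.391) + Φ(-5.223) = 0.3478 + 0.0000 = 0.3478.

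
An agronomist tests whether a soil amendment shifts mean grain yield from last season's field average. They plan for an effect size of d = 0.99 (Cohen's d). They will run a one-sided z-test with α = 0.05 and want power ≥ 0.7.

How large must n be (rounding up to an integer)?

Set Φ(δ − 1.645) = 0.7; then δ − 1.645 = Φ⁻¹(0.7) = 0.524, giving δ = 2.169.
δ = d·√n ⇒ n = (δ/d)² = (2.169 / 0.99)² = 4.80.
Round up to the next whole unit.

n = 5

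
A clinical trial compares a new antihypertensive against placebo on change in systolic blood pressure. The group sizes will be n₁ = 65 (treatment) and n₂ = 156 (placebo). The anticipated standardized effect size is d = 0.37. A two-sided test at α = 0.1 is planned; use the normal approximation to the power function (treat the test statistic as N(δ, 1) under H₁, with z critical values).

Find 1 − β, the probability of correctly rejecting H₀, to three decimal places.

Noncentrality parameter: δ = d / √(1/n₁ + 1/n₂) = 0.37 / √(1/65 + 1/156) = 2.5063
Critical value for a two-sided test at α = 0.1: z_{α/2} = 1.645.
Power = Φ(δ − 1.645) + Φ(−δ − 1.645) = Φ(0.861) + Φ(-4.151) = 0.8055 + 0.0000 = 0.8055.

Power ≈ 0.806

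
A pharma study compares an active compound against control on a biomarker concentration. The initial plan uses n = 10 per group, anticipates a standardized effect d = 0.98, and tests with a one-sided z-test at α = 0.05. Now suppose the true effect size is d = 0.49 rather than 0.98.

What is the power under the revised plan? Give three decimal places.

With d = 0.49: δ = d·√(n/2) = 0.49 × √(10/2) = 1.0957. Critical value z_{0.05} = 1.645.
Revised power = P(Z > 1.645 − δ) = Φ(-0.549) = 0.2914.

Power ≈ 0.291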